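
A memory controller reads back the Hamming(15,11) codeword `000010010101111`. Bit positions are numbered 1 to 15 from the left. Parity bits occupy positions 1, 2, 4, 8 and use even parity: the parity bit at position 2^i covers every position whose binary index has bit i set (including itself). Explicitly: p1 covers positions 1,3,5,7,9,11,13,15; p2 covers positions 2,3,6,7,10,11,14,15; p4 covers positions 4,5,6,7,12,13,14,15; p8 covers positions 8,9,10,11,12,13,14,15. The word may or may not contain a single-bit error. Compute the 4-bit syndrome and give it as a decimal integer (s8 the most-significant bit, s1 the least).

7

s1: b1⊕b3⊕b5⊕b7⊕b9⊕b11⊕b13⊕b15 = 0⊕0⊕1⊕0⊕0⊕0⊕1⊕1 = 1
s2: b2⊕b3⊕b6⊕b7⊕b10⊕b11⊕b14⊕b15 = 0⊕0⊕0⊕0⊕1⊕0⊕1⊕1 = 1
s4: b4⊕b5⊕b6⊕b7⊕b12⊕b13⊕b14⊕b15 = 0⊕1⊕0⊕0⊕1⊕1⊕1⊕1 = 1
s8: b8⊕b9⊕b10⊕b11⊕b12⊕b13⊕b14⊕b15 = 1⊕0⊕1⊕0⊕1⊕1⊕1⊕1 = 0
Syndrome (s8...s1) = 0111 → position 7.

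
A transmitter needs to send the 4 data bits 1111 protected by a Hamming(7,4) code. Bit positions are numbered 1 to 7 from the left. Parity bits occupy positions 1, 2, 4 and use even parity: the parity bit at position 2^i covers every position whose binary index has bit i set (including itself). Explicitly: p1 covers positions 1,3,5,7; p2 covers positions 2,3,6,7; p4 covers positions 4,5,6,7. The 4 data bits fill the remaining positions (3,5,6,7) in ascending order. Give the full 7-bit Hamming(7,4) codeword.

Place data bits at non-power-of-two positions: b3=1, b5=1, b6=1, b7=1.
p1 = XOR of data positions {3,5,7} = 1⊕1⊕1 = 1
p2 = XOR of data positions {3,6,7} = 1⊕1⊕1 = 1
p4 = XOR of data positions {5,6,7} = 1⊕1⊕1 = 1
Codeword b1..b7 = 1111111

1111111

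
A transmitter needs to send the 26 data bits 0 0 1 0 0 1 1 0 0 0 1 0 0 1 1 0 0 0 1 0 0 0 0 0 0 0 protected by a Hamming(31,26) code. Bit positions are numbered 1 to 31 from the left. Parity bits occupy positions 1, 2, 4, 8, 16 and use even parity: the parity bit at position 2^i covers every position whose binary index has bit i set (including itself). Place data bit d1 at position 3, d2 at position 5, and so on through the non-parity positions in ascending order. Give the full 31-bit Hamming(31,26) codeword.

1101010001100011001100010000000

Place data bits at non-power-of-two positions: b3=0, b5=0, b6=1, b7=0, b9=0, b10=1, b11=1, b12=0, b13=0, b14=0, b15=1, b17=0, b18=0, b19=1, b20=1, b21=0, b22=0, b23=0, b24=1, b25=0, b26=0, b27=0, b28=0, b29=0, b30=0, b31=0.
p1 = XOR of data positions {3,5,7,9,11,13,15,17,19,21,23,25,27,29,31} = 0⊕0⊕0⊕0⊕1⊕0⊕1⊕0⊕1⊕0⊕0⊕0⊕0⊕0⊕0 = 1
p2 = XOR of data positions {3,6,7,10,11,14,15,18,19,22,23,26,27,30,31} = 0⊕1⊕0⊕1⊕1⊕0⊕1⊕0⊕1⊕0⊕0⊕0⊕0⊕0⊕0 = 1
p4 = XOR of data positions {5,6,7,12,13,14,15,20,21,22,23,28,29,30,31} = 0⊕1⊕0⊕0⊕0⊕0⊕1⊕1⊕0⊕0⊕0⊕0⊕0⊕0⊕0 = 1
p8 = XOR of data positions {9,10,11,12,13,14,15,24,25,26,27,28,29,30,31} = 0⊕1⊕1⊕0⊕0⊕0⊕1⊕1⊕0⊕0⊕0⊕0⊕0⊕0⊕0 = 0
p16 = XOR of data positions {17,18,19,20,21,22,23,24,25,26,27,28,29,30,31} = 0⊕0⊕1⊕1⊕0⊕0⊕0⊕1⊕0⊕0⊕0⊕0⊕0⊕0⊕0 = 1
Codeword b1..b31 = 1101010001100011001100010000000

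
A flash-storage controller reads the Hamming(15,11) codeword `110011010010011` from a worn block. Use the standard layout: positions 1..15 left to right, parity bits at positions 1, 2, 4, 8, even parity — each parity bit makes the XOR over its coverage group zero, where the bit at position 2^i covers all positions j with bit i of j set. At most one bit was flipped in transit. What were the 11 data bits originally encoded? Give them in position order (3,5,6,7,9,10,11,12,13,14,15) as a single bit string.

s1: b1⊕b3⊕b5⊕b7⊕b9⊕b11⊕b13⊕b15 = 1⊕0⊕1⊕0⊕0⊕1⊕0⊕1 = 0
s2: b2⊕b3⊕b6⊕b7⊕b10⊕b11⊕b14⊕b15 = 1⊕0⊕1⊕0⊕0⊕1⊕1⊕1 = 1
s4: b4⊕b5⊕b6⊕b7⊕b12⊕b13⊕b14⊕b15 = 0⊕1⊕1⊕0⊕0⊕0⊕1⊕1 = 0
s8: b8⊕b9⊕b10⊕b11⊕b12⊕b13⊕b14⊕b15 = 1⊕0⊕0⊕1⊕0⊕0⊕1⊕1 = 0
Syndrome (s8...s1) = 0010 → position 2.
Flip bit 2: corrected codeword = 100011010010011
Data bits at positions 3,5,6,7,9,10,11,12,13,14,15: 01100010011

01100010011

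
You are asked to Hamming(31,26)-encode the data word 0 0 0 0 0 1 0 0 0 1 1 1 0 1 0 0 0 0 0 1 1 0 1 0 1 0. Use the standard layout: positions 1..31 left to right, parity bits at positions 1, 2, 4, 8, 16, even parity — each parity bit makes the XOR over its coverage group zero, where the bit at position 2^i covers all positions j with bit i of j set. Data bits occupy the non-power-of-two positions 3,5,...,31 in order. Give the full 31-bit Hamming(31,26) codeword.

Place data bits at non-power-of-two positions: b3=0, b5=0, b6=0, b7=0, b9=0, b10=1, b11=0, b12=0, b13=0, b14=1, b15=1, b17=1, b18=0, b19=1, b20=0, b21=0, b22=0, b23=0, b24=0, b25=1, b26=1, b27=0, b28=1, b29=0, b30=1, b31=0.
p1 = XOR of data positions {3,5,7,9,11,13,15,17,19,21,23,25,27,29,31} = 0⊕0⊕0⊕0⊕0⊕0⊕1⊕1⊕1⊕0⊕0⊕1⊕0⊕0⊕0 = 0
p2 = XOR of data positions {3,6,7,10,11,14,15,18,19,22,23,26,27,30,31} = 0⊕0⊕0⊕1⊕0⊕1⊕1⊕0⊕1⊕0⊕0⊕1⊕0⊕1⊕0 = 0
p4 = XOR of data positions {5,6,7,12,13,14,15,20,21,22,23,28,29,30,31} = 0⊕0⊕0⊕0⊕0⊕1⊕1⊕0⊕0⊕0⊕0⊕1⊕0⊕1⊕0 = 0
p8 = XOR of data positions {9,10,11,12,13,14,15,24,25,26,27,28,29,30,31} = 0⊕1⊕0⊕0⊕0⊕1⊕1⊕0⊕1⊕1⊕0⊕1⊕0⊕1⊕0 = 1
p16 = XOR of data positions {17,18,19,20,21,22,23,24,25,26,27,28,29,30,31} = 1⊕0⊕1⊕0⊕0⊕0⊕0⊕0⊕1⊕1⊕0⊕1⊕0⊕1⊕0 = 0
Codeword b1..b31 = 0000000101000110101000001101010

0000000101000110101000001101010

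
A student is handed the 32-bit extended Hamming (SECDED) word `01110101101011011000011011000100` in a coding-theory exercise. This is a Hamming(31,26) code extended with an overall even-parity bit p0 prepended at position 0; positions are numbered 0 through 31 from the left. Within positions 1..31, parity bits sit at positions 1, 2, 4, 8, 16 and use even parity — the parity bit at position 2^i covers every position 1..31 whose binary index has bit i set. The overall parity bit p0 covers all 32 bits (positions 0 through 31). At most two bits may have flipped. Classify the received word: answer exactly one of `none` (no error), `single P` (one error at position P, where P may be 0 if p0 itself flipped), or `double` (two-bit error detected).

double

s1: b1⊕b3⊕b5⊕b7⊕b9⊕b11⊕b13⊕b15⊕b17⊕b19⊕b21⊕b23⊕b25⊕b27⊕b29⊕b31 = 1⊕1⊕1⊕1⊕0⊕0⊕1⊕1⊕0⊕0⊕1⊕0⊕1⊕0⊕1⊕0 = 1
s2: b2⊕b3⊕b6⊕b7⊕b10⊕b11⊕b14⊕b15⊕b18⊕b19⊕b22⊕b23⊕b26⊕b27⊕b30⊕b31 = 1⊕1⊕0⊕1⊕1⊕0⊕0⊕1⊕0⊕0⊕1⊕0⊕0⊕0⊕0⊕0 = 0
s4: b4⊕b5⊕b6⊕b7⊕b12⊕b13⊕b14⊕b15⊕b20⊕b21⊕b22⊕b23⊕b28⊕b29⊕b30⊕b31 = 0⊕1⊕0⊕1⊕1⊕1⊕0⊕1⊕0⊕1⊕1⊕0⊕0⊕1⊕0⊕0 = 0
s8: b8⊕b9⊕b10⊕b11⊕b12⊕b13⊕b14⊕b15⊕b24⊕b25⊕b26⊕b27⊕b28⊕b29⊕b30⊕b31 = 1⊕0⊕1⊕0⊕1⊕1⊕0⊕1⊕1⊕1⊕0⊕0⊕0⊕1⊕0⊕0 = 0
s16: b16⊕b17⊕b18⊕b19⊕b20⊕b21⊕b22⊕b23⊕b24⊕b25⊕b26⊕b27⊕b28⊕b29⊕b30⊕b31 = 1⊕0⊕0⊕0⊕0⊕1⊕1⊕0⊕1⊕1⊕0⊕0⊕0⊕1⊕0⊕0 = 0
Syndrome (s16...s1) = 00001 → position 1.
Overall parity (XOR of all 32 bits, including p0): 0⊕1⊕1⊕1⊕0⊕1⊕0⊕1⊕1⊕0⊕1⊕0⊕1⊕1⊕0⊕1⊕1⊕0⊕0⊕0⊕0⊕1⊕1⊕0⊕1⊕1⊕0⊕0⊕0⊕1⊕0⊕0 = 0
Overall=0, syndrome position=1 → double-bit error detected (uncorrectable).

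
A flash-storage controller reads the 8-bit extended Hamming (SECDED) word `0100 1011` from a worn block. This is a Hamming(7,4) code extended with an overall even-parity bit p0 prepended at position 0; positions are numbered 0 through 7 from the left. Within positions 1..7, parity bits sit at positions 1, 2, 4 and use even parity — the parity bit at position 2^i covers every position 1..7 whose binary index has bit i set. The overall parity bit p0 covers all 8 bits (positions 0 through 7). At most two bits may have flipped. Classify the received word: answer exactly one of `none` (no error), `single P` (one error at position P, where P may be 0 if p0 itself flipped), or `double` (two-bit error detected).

double

s1: b1⊕b3⊕b5⊕b7 = 1⊕0⊕0⊕1 = 0
s2: b2⊕b3⊕b6⊕b7 = 0⊕0⊕1⊕1 = 0
s4: b4⊕b5⊕b6⊕b7 = 1⊕0⊕1⊕1 = 1
Syndrome (s4...s1) = 100 → position 4.
Overall parity (XOR of all 8 bits, including p0): 0⊕1⊕0⊕0⊕1⊕0⊕1⊕1 = 0
Overall=0, syndrome position=4 → double-bit error detected (uncorrectable).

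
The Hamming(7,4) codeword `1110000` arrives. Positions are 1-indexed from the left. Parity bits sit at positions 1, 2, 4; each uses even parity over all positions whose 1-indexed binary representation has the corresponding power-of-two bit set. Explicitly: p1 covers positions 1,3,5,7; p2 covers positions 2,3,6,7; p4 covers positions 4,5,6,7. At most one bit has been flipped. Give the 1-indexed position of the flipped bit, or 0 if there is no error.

s1: b1⊕b3⊕b5⊕b7 = 1⊕1⊕0⊕0 = 0
s2: b2⊕b3⊕b6⊕b7 = 1⊕1⊕0⊕0 = 0
s4: b4⊕b5⊕b6⊕b7 = 0⊕0⊕0⊕0 = 0
Syndrome (s4...s1) = 000 → position 0 (no error).

0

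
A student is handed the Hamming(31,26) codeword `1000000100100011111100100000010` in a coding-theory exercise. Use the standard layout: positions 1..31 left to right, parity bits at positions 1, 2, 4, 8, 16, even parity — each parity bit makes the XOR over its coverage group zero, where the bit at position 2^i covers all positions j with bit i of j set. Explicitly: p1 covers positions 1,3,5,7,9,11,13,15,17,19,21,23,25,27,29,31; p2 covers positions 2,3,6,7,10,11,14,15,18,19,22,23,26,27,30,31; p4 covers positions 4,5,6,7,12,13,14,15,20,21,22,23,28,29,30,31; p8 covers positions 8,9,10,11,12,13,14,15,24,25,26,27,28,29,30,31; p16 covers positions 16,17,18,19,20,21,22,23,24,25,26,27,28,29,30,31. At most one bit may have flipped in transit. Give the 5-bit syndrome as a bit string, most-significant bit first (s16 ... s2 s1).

10000

s1: b1⊕b3⊕b5⊕b7⊕b9⊕b11⊕b13⊕b15⊕b17⊕b19⊕b21⊕b23⊕b25⊕b27⊕b29⊕b31 = 1⊕0⊕0⊕0⊕0⊕1⊕0⊕1⊕1⊕1⊕0⊕1⊕0⊕0⊕0⊕0 = 0
s2: b2⊕b3⊕b6⊕b7⊕b10⊕b11⊕b14⊕b15⊕b18⊕b19⊕b22⊕b23⊕b26⊕b27⊕b30⊕b31 = 0⊕0⊕0⊕0⊕0⊕1⊕0⊕1⊕1⊕1⊕0⊕1⊕0⊕0⊕1⊕0 = 0
s4: b4⊕b5⊕b6⊕b7⊕b12⊕b13⊕b14⊕b15⊕b20⊕b21⊕b22⊕b23⊕b28⊕b29⊕b30⊕b31 = 0⊕0⊕0⊕0⊕0⊕0⊕0⊕1⊕1⊕0⊕0⊕1⊕0⊕0⊕1⊕0 = 0
s8: b8⊕b9⊕b10⊕b11⊕b12⊕b13⊕b14⊕b15⊕b24⊕b25⊕b26⊕b27⊕b28⊕b29⊕b30⊕b31 = 1⊕0⊕0⊕1⊕0⊕0⊕0⊕1⊕0⊕0⊕0⊕0⊕0⊕0⊕1⊕0 = 0
s16: b16⊕b17⊕b18⊕b19⊕b20⊕b21⊕b22⊕b23⊕b24⊕b25⊕b26⊕b27⊕b28⊕b29⊕b30⊕b31 = 1⊕1⊕1⊕1⊕1⊕0⊕0⊕1⊕0⊕0⊕0⊕0⊕0⊕0⊕1⊕0 = 1
Syndrome (s16...s1) = 10000 → position 16.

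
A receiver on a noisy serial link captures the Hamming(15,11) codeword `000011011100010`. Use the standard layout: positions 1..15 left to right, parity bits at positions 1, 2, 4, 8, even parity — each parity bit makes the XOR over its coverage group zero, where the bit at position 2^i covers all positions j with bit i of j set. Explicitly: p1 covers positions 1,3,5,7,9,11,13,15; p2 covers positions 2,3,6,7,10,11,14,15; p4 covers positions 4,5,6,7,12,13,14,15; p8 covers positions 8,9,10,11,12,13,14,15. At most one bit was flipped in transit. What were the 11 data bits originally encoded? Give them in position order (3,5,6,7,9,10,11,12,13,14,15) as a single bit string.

s1: b1⊕b3⊕b5⊕b7⊕b9⊕b11⊕b13⊕b15 = 0⊕0⊕1⊕0⊕1⊕0⊕0⊕0 = 0
s2: b2⊕b3⊕b6⊕b7⊕b10⊕b11⊕b14⊕b15 = 0⊕0⊕1⊕0⊕1⊕0⊕1⊕0 = 1
s4: b4⊕b5⊕b6⊕b7⊕b12⊕b13⊕b14⊕b15 = 0⊕1⊕1⊕0⊕0⊕0⊕1⊕0 = 1
s8: b8⊕b9⊕b10⊕b11⊕b12⊕b13⊕b14⊕b15 = 1⊕1⊕1⊕0⊕0⊕0⊕1⊕0 = 0
Syndrome (s8...s1) = 0110 → position 6.
Flip bit 6: corrected codeword = 000010011100010
Data bits at positions 3,5,6,7,9,10,11,12,13,14,15: 01001100010

01001100010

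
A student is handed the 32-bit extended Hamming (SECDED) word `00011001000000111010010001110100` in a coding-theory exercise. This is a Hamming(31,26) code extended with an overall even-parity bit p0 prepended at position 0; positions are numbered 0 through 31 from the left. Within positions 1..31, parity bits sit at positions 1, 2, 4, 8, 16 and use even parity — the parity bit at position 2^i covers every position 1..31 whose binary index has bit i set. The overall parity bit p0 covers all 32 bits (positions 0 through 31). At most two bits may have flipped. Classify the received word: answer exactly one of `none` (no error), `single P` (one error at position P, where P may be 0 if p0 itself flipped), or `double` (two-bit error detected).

double

s1: b1⊕b3⊕b5⊕b7⊕b9⊕b11⊕b13⊕b15⊕b17⊕b19⊕b21⊕b23⊕b25⊕b27⊕b29⊕b31 = 0⊕1⊕0⊕1⊕0⊕0⊕0⊕1⊕0⊕0⊕1⊕0⊕1⊕1⊕1⊕0 = 1
s2: b2⊕b3⊕b6⊕b7⊕b10⊕b11⊕b14⊕b15⊕b18⊕b19⊕b22⊕b23⊕b26⊕b27⊕b30⊕b31 = 0⊕1⊕0⊕1⊕0⊕0⊕1⊕1⊕1⊕0⊕0⊕0⊕1⊕1⊕0⊕0 = 1
s4: b4⊕b5⊕b6⊕b7⊕b12⊕b13⊕b14⊕b15⊕b20⊕b21⊕b22⊕b23⊕b28⊕b29⊕b30⊕b31 = 1⊕0⊕0⊕1⊕0⊕0⊕1⊕1⊕0⊕1⊕0⊕0⊕0⊕1⊕0⊕0 = 0
s8: b8⊕b9⊕b10⊕b11⊕b12⊕b13⊕b14⊕b15⊕b24⊕b25⊕b26⊕b27⊕b28⊕b29⊕b30⊕b31 = 0⊕0⊕0⊕0⊕0⊕0⊕1⊕1⊕0⊕1⊕1⊕1⊕0⊕1⊕0⊕0 = 0
s16: b16⊕b17⊕b18⊕b19⊕b20⊕b21⊕b22⊕b23⊕b24⊕b25⊕b26⊕b27⊕b28⊕b29⊕b30⊕b31 = 1⊕0⊕1⊕0⊕0⊕1⊕0⊕0⊕0⊕1⊕1⊕1⊕0⊕1⊕0⊕0 = 1
Syndrome (s16...s1) = 10011 → position 19.
Overall parity (XOR of all 32 bits, including p0): 0⊕0⊕0⊕1⊕1⊕0⊕0⊕1⊕0⊕0⊕0⊕0⊕0⊕0⊕1⊕1⊕1⊕0⊕1⊕0⊕0⊕1⊕0⊕0⊕0⊕1⊕1⊕1⊕0⊕1⊕0⊕0 = 0
Overall=0, syndrome position=19 → double-bit error detected (uncorrectable).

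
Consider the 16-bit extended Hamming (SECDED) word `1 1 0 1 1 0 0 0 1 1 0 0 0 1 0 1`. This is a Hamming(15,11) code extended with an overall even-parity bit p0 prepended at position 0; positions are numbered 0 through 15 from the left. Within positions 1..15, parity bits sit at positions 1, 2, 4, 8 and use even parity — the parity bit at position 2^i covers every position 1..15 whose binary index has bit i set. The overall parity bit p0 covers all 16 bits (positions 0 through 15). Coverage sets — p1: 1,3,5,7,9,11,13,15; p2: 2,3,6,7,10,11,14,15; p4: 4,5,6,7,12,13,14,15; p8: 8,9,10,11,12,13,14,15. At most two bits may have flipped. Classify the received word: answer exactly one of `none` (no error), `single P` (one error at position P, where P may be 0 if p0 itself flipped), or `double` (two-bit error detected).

s1: b1⊕b3⊕b5⊕b7⊕b9⊕b11⊕b13⊕b15 = 1⊕1⊕0⊕0⊕1⊕0⊕1⊕1 = 1
s2: b2⊕b3⊕b6⊕b7⊕b10⊕b11⊕b14⊕b15 = 0⊕1⊕0⊕0⊕0⊕0⊕0⊕1 = 0
s4: b4⊕b5⊕b6⊕b7⊕b12⊕b13⊕b14⊕b15 = 1⊕0⊕0⊕0⊕0⊕1⊕0⊕1 = 1
s8: b8⊕b9⊕b10⊕b11⊕b12⊕b13⊕b14⊕b15 = 1⊕1⊕0⊕0⊕0⊕1⊕0⊕1 = 0
Syndrome (s8...s1) = 0101 → position 5.
Overall parity (XOR of all 16 bits, including p0): 1⊕1⊕0⊕1⊕1⊕0⊕0⊕0⊕1⊕1⊕0⊕0⊕0⊕1⊕0⊕1 = 0
Overall=0, syndrome position=5 → double-bit error detected (uncorrectable).

double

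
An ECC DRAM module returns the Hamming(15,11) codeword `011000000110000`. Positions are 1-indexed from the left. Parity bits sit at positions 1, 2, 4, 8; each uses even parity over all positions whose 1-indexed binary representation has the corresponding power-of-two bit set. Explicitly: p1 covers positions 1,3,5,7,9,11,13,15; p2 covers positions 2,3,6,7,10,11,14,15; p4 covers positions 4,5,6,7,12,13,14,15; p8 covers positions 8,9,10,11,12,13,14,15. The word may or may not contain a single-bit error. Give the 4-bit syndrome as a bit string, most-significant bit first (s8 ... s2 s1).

0000

s1: b1⊕b3⊕b5⊕b7⊕b9⊕b11⊕b13⊕b15 = 0⊕1⊕0⊕0⊕0⊕1⊕0⊕0 = 0
s2: b2⊕b3⊕b6⊕b7⊕b10⊕b11⊕b14⊕b15 = 1⊕1⊕0⊕0⊕1⊕1⊕0⊕0 = 0
s4: b4⊕b5⊕b6⊕b7⊕b12⊕b13⊕b14⊕b15 = 0⊕0⊕0⊕0⊕0⊕0⊕0⊕0 = 0
s8: b8⊕b9⊕b10⊕b11⊕b12⊕b13⊕b14⊕b15 = 0⊕0⊕1⊕1⊕0⊕0⊕0⊕0 = 0
Syndrome (s8...s1) = 0000 → position 0 (no error).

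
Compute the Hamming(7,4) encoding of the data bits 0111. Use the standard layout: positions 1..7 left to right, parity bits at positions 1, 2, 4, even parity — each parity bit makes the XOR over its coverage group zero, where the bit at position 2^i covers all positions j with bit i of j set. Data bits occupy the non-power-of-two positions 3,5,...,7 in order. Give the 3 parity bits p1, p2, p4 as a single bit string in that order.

Place data bits at non-power-of-two positions: b3=0, b5=1, b6=1, b7=1.
p1 = XOR of data positions {3,5,7} = 0⊕1⊕1 = 0
p2 = XOR of data positions {3,6,7} = 0⊕1⊕1 = 0
p4 = XOR of data positions {5,6,7} = 1⊕1⊕1 = 1
Parity bits p1,p2,p4 = 001

001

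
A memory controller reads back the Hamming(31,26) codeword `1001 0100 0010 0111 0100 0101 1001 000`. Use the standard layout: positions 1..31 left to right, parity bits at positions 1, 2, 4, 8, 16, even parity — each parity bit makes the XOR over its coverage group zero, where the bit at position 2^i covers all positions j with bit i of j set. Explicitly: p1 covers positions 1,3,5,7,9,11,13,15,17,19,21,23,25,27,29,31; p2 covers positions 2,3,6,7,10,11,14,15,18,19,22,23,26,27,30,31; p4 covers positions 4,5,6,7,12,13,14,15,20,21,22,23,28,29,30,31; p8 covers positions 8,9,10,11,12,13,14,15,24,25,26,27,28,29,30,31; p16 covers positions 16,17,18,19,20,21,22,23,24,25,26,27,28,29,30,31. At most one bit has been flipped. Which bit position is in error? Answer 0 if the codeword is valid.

0

s1: b1⊕b3⊕b5⊕b7⊕b9⊕b11⊕b13⊕b15⊕b17⊕b19⊕b21⊕b23⊕b25⊕b27⊕b29⊕b31 = 1⊕0⊕0⊕0⊕0⊕1⊕0⊕1⊕0⊕0⊕0⊕0⊕1⊕0⊕0⊕0 = 0
s2: b2⊕b3⊕b6⊕b7⊕b10⊕b11⊕b14⊕b15⊕b18⊕b19⊕b22⊕b23⊕b26⊕b27⊕b30⊕b31 = 0⊕0⊕1⊕0⊕0⊕1⊕1⊕1⊕1⊕0⊕1⊕0⊕0⊕0⊕0⊕0 = 0
s4: b4⊕b5⊕b6⊕b7⊕b12⊕b13⊕b14⊕b15⊕b20⊕b21⊕b22⊕b23⊕b28⊕b29⊕b30⊕b31 = 1⊕0⊕1⊕0⊕0⊕0⊕1⊕1⊕0⊕0⊕1⊕0⊕1⊕0⊕0⊕0 = 0
s8: b8⊕b9⊕b10⊕b11⊕b12⊕b13⊕b14⊕b15⊕b24⊕b25⊕b26⊕b27⊕b28⊕b29⊕b30⊕b31 = 0⊕0⊕0⊕1⊕0⊕0⊕1⊕1⊕1⊕1⊕0⊕0⊕1⊕0⊕0⊕0 = 0
s16: b16⊕b17⊕b18⊕b19⊕b20⊕b21⊕b22⊕b23⊕b24⊕b25⊕b26⊕b27⊕b28⊕b29⊕b30⊕b31 = 1⊕0⊕1⊕0⊕0⊕0⊕1⊕0⊕1⊕1⊕0⊕0⊕1⊕0⊕0⊕0 = 0
Syndrome (s16...s1) = 00000 → position 0 (no error).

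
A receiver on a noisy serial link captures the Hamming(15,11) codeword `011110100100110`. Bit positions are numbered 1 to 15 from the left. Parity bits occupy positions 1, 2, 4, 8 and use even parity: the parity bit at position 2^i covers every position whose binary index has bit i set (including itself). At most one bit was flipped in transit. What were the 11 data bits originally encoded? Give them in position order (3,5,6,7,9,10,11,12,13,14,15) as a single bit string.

11010100100

s1: b1⊕b3⊕b5⊕b7⊕b9⊕b11⊕b13⊕b15 = 0⊕1⊕1⊕1⊕0⊕0⊕1⊕0 = 0
s2: b2⊕b3⊕b6⊕b7⊕b10⊕b11⊕b14⊕b15 = 1⊕1⊕0⊕1⊕1⊕0⊕1⊕0 = 1
s4: b4⊕b5⊕b6⊕b7⊕b12⊕b13⊕b14⊕b15 = 1⊕1⊕0⊕1⊕0⊕1⊕1⊕0 = 1
s8: b8⊕b9⊕b10⊕b11⊕b12⊕b13⊕b14⊕b15 = 0⊕0⊕1⊕0⊕0⊕1⊕1⊕0 = 1
Syndrome (s8...s1) = 1110 → position 14.
Flip bit 14: corrected codeword = 011110100100100
Data bits at positions 3,5,6,7,9,10,11,12,13,14,15: 11010100100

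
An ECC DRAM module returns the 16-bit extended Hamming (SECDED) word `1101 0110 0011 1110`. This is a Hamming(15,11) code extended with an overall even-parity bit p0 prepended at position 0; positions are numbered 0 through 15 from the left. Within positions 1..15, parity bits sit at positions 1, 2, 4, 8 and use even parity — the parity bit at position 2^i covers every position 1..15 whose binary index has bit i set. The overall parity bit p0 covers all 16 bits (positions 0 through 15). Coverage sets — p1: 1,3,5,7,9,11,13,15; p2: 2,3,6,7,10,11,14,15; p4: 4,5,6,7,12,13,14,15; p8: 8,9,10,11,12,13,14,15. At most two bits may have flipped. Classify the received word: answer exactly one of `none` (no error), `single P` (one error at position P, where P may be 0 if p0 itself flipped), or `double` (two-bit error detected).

s1: b1⊕b3⊕b5⊕b7⊕b9⊕b11⊕b13⊕b15 = 1⊕1⊕1⊕0⊕0⊕1⊕1⊕0 = 1
s2: b2⊕b3⊕b6⊕b7⊕b10⊕b11⊕b14⊕b15 = 0⊕1⊕1⊕0⊕1⊕1⊕1⊕0 = 1
s4: b4⊕b5⊕b6⊕b7⊕b12⊕b13⊕b14⊕b15 = 0⊕1⊕1⊕0⊕1⊕1⊕1⊕0 = 1
s8: b8⊕b9⊕b10⊕b11⊕b12⊕b13⊕b14⊕b15 = 0⊕0⊕1⊕1⊕1⊕1⊕1⊕0 = 1
Syndrome (s8...s1) = 1111 → position 15.
Overall parity (XOR of all 16 bits, including p0): 1⊕1⊕0⊕1⊕0⊕1⊕1⊕0⊕0⊕0⊕1⊕1⊕1⊕1⊕1⊕0 = 0
Overall=0, syndrome position=15 → double-bit error detected (uncorrectable).

double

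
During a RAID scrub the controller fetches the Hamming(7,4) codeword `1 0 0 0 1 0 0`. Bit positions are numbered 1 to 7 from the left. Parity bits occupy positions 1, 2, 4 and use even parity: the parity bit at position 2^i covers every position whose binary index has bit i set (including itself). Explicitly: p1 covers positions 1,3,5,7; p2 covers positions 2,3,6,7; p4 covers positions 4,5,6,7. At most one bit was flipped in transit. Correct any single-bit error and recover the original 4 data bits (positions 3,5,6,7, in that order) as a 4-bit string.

s1: b1⊕b3⊕b5⊕b7 = 1⊕0⊕1⊕0 = 0
s2: b2⊕b3⊕b6⊕b7 = 0⊕0⊕0⊕0 = 0
s4: b4⊕b5⊕b6⊕b7 = 0⊕1⊕0⊕0 = 1
Syndrome (s4...s1) = 100 → position 4.
Flip bit 4: corrected codeword = 1001100
Data bits at positions 3,5,6,7: 0100

0100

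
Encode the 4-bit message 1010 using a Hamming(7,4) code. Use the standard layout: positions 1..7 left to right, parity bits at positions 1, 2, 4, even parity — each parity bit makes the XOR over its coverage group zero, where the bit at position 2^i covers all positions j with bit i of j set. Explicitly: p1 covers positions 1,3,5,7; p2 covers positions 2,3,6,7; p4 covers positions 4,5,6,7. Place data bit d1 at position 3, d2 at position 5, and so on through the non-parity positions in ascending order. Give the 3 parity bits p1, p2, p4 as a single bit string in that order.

101

Place data bits at non-power-of-two positions: b3=1, b5=0, b6=1, b7=0.
p1 = XOR of data positions {3,5,7} = 1⊕0⊕0 = 1
p2 = XOR of data positions {3,6,7} = 1⊕1⊕0 = 0
p4 = XOR of data positions {5,6,7} = 0⊕1⊕0 = 1
Parity bits p1,p2,p4 = 101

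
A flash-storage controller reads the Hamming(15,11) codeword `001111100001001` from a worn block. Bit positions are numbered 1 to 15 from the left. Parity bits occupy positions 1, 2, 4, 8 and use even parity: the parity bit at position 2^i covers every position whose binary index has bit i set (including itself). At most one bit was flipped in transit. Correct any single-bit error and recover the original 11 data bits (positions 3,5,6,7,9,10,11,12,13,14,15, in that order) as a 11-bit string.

11110001001

s1: b1⊕b3⊕b5⊕b7⊕b9⊕b11⊕b13⊕b15 = 0⊕1⊕1⊕1⊕0⊕0⊕0⊕1 = 0
s2: b2⊕b3⊕b6⊕b7⊕b10⊕b11⊕b14⊕b15 = 0⊕1⊕1⊕1⊕0⊕0⊕0⊕1 = 0
s4: b4⊕b5⊕b6⊕b7⊕b12⊕b13⊕b14⊕b15 = 1⊕1⊕1⊕1⊕1⊕0⊕0⊕1 = 0
s8: b8⊕b9⊕b10⊕b11⊕b12⊕b13⊕b14⊕b15 = 0⊕0⊕0⊕0⊕1⊕0⊕0⊕1 = 0
Syndrome (s8...s1) = 0000 → position 0 (no error).
No correction needed.
Data bits at positions 3,5,6,7,9,10,11,12,13,14,15: 11110001001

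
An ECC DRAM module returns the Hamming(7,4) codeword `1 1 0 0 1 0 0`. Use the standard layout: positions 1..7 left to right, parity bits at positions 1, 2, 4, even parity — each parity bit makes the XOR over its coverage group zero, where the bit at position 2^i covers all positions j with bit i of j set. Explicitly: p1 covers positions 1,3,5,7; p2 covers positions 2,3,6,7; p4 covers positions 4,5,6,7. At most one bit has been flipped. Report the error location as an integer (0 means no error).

6

s1: b1⊕b3⊕b5⊕b7 = 1⊕0⊕1⊕0 = 0
s2: b2⊕b3⊕b6⊕b7 = 1⊕0⊕0⊕0 = 1
s4: b4⊕b5⊕b6⊕b7 = 0⊕1⊕0⊕0 = 1
Syndrome (s4...s1) = 110 → position 6.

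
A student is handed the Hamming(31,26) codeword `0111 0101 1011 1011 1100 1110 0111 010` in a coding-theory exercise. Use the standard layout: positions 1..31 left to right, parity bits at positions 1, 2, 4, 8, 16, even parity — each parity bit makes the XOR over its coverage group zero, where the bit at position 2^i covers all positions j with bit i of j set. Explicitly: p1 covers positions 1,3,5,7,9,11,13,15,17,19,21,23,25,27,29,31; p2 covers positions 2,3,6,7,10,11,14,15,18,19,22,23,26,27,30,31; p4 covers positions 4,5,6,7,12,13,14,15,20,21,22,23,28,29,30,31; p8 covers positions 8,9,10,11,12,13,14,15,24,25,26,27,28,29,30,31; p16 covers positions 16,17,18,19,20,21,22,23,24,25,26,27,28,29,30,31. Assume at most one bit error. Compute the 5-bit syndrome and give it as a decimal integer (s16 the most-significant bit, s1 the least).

s1: b1⊕b3⊕b5⊕b7⊕b9⊕b11⊕b13⊕b15⊕b17⊕b19⊕b21⊕b23⊕b25⊕b27⊕b29⊕b31 = 0⊕1⊕0⊕0⊕1⊕1⊕1⊕1⊕1⊕0⊕1⊕1⊕0⊕1⊕0⊕0 = 1
s2: b2⊕b3⊕b6⊕b7⊕b10⊕b11⊕b14⊕b15⊕b18⊕b19⊕b22⊕b23⊕b26⊕b27⊕b30⊕b31 = 1⊕1⊕1⊕0⊕0⊕1⊕0⊕1⊕1⊕0⊕1⊕1⊕1⊕1⊕1⊕0 = 1
s4: b4⊕b5⊕b6⊕b7⊕b12⊕b13⊕b14⊕b15⊕b20⊕b21⊕b22⊕b23⊕b28⊕b29⊕b30⊕b31 = 1⊕0⊕1⊕0⊕1⊕1⊕0⊕1⊕0⊕1⊕1⊕1⊕1⊕0⊕1⊕0 = 0
s8: b8⊕b9⊕b10⊕b11⊕b12⊕b13⊕b14⊕b15⊕b24⊕b25⊕b26⊕b27⊕b28⊕b29⊕b30⊕b31 = 1⊕1⊕0⊕1⊕1⊕1⊕0⊕1⊕0⊕0⊕1⊕1⊕1⊕0⊕1⊕0 = 0
s16: b16⊕b17⊕b18⊕b19⊕b20⊕b21⊕b22⊕b23⊕b24⊕b25⊕b26⊕b27⊕b28⊕b29⊕b30⊕b31 = 1⊕1⊕1⊕0⊕0⊕1⊕1⊕1⊕0⊕0⊕1⊕1⊕1⊕0⊕1⊕0 = 0
Syndrome (s16...s1) = 00011 → position 3.

3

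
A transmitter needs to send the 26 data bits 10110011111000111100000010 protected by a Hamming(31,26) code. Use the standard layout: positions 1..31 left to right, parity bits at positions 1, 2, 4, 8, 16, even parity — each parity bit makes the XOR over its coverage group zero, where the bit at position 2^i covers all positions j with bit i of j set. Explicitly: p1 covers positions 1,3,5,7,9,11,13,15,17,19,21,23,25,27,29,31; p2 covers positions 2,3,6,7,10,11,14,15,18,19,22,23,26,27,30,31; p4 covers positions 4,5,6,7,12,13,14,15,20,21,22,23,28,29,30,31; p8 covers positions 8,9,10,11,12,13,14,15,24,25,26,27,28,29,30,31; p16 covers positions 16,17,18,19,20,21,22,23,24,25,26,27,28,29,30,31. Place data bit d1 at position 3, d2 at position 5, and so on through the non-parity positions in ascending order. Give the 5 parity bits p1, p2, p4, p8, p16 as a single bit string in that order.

Place data bits at non-power-of-two positions: b3=1, b5=0, b6=1, b7=1, b9=0, b10=0, b11=1, b12=1, b13=1, b14=1, b15=1, b17=0, b18=0, b19=0, b20=1, b21=1, b22=1, b23=1, b24=0, b25=0, b26=0, b27=0, b28=0, b29=0, b30=1, b31=0.
p1 = XOR of data positions {3,5,7,9,11,13,15,17,19,21,23,25,27,29,31} = 1⊕0⊕1⊕0⊕1⊕1⊕1⊕0⊕0⊕1⊕1⊕0⊕0⊕0⊕0 = 1
p2 = XOR of data positions {3,6,7,10,11,14,15,18,19,22,23,26,27,30,31} = 1⊕1⊕1⊕0⊕1⊕1⊕1⊕0⊕0⊕1⊕1⊕0⊕0⊕1⊕0 = 1
p4 = XOR of data positions {5,6,7,12,13,14,15,20,21,22,23,28,29,30,31} = 0⊕1⊕1⊕1⊕1⊕1⊕1⊕1⊕1⊕1⊕1⊕0⊕0⊕1⊕0 = 1
p8 = XOR of data positions {9,10,11,12,13,14,15,24,25,26,27,28,29,30,31} = 0⊕0⊕1⊕1⊕1⊕1⊕1⊕0⊕0⊕0⊕0⊕0⊕0⊕1⊕0 = 0
p16 = XOR of data positions {17,18,19,20,21,22,23,24,25,26,27,28,29,30,31} = 0⊕0⊕0⊕1⊕1⊕1⊕1⊕0⊕0⊕0⊕0⊕0⊕0⊕1⊕0 = 1
Parity bits p1,p2,p4,p8,p16 = 11101

11101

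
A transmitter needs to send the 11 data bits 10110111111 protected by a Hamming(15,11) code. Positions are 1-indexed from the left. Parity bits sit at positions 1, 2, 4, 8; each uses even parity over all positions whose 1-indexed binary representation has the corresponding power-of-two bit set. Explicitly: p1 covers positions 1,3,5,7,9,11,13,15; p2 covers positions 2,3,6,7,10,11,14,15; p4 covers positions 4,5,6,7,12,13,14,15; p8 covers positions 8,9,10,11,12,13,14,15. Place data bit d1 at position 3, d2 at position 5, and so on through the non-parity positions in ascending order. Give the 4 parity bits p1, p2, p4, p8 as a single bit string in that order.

Place data bits at non-power-of-two positions: b3=1, b5=0, b6=1, b7=1, b9=0, b10=1, b11=1, b12=1, b13=1, b14=1, b15=1.
p1 = XOR of data positions {3,5,7,9,11,13,15} = 1⊕0⊕1⊕0⊕1⊕1⊕1 = 1
p2 = XOR of data positions {3,6,7,10,11,14,15} = 1⊕1⊕1⊕1⊕1⊕1⊕1 = 1
p4 = XOR of data positions {5,6,7,12,13,14,15} = 0⊕1⊕1⊕1⊕1⊕1⊕1 = 0
p8 = XOR of data positions {9,10,11,12,13,14,15} = 0⊕1⊕1⊕1⊕1⊕1⊕1 = 0
Parity bits p1,p2,p4,p8 = 1100

1100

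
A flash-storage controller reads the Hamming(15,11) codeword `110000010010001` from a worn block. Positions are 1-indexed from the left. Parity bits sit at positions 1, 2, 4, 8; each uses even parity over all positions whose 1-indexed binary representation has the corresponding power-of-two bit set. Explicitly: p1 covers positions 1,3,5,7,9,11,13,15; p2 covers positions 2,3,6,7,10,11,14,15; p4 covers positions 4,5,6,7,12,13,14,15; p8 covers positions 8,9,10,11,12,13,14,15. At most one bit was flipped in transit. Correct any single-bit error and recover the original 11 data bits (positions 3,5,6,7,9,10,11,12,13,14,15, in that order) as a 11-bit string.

s1: b1⊕b3⊕b5⊕b7⊕b9⊕b11⊕b13⊕b15 = 1⊕0⊕0⊕0⊕0⊕1⊕0⊕1 = 1
s2: b2⊕b3⊕b6⊕b7⊕b10⊕b11⊕b14⊕b15 = 1⊕0⊕0⊕0⊕0⊕1⊕0⊕1 = 1
s4: b4⊕b5⊕b6⊕b7⊕b12⊕b13⊕b14⊕b15 = 0⊕0⊕0⊕0⊕0⊕0⊕0⊕1 = 1
s8: b8⊕b9⊕b10⊕b11⊕b12⊕b13⊕b14⊕b15 = 1⊕0⊕0⊕1⊕0⊕0⊕0⊕1 = 1
Syndrome (s8...s1) = 1111 → position 15.
Flip bit 15: corrected codeword = 110000010010000
Data bits at positions 3,5,6,7,9,10,11,12,13,14,15: 00000010000

00000010000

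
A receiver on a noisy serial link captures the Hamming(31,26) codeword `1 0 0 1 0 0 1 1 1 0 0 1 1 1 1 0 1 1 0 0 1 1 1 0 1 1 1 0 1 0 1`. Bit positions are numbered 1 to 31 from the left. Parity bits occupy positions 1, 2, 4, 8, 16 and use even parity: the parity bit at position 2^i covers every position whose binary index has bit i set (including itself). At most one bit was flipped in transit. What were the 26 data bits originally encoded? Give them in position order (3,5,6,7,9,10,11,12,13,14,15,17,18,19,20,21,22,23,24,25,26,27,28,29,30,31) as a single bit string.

00011001101110011101110101

s1: b1⊕b3⊕b5⊕b7⊕b9⊕b11⊕b13⊕b15⊕b17⊕b19⊕b21⊕b23⊕b25⊕b27⊕b29⊕b31 = 1⊕0⊕0⊕1⊕1⊕0⊕1⊕1⊕1⊕0⊕1⊕1⊕1⊕1⊕1⊕1 = 0
s2: b2⊕b3⊕b6⊕b7⊕b10⊕b11⊕b14⊕b15⊕b18⊕b19⊕b22⊕b23⊕b26⊕b27⊕b30⊕b31 = 0⊕0⊕0⊕1⊕0⊕0⊕1⊕1⊕1⊕0⊕1⊕1⊕1⊕1⊕0⊕1 = 1
s4: b4⊕b5⊕b6⊕b7⊕b12⊕b13⊕b14⊕b15⊕b20⊕b21⊕b22⊕b23⊕b28⊕b29⊕b30⊕b31 = 1⊕0⊕0⊕1⊕1⊕1⊕1⊕1⊕0⊕1⊕1⊕1⊕0⊕1⊕0⊕1 = 1
s8: b8⊕b9⊕b10⊕b11⊕b12⊕b13⊕b14⊕b15⊕b24⊕b25⊕b26⊕b27⊕b28⊕b29⊕b30⊕b31 = 1⊕1⊕0⊕0⊕1⊕1⊕1⊕1⊕0⊕1⊕1⊕1⊕0⊕1⊕0⊕1 = 1
s16: b16⊕b17⊕b18⊕b19⊕b20⊕b21⊕b22⊕b23⊕b24⊕b25⊕b26⊕b27⊕b28⊕b29⊕b30⊕b31 = 0⊕1⊕1⊕0⊕0⊕1⊕1⊕1⊕0⊕1⊕1⊕1⊕0⊕1⊕0⊕1 = 0
Syndrome (s16...s1) = 01110 → position 14.
Flip bit 14: corrected codeword = 1001001110011010110011101110101
Data bits at positions 3,5,6,7,9,10,11,12,13,14,15,17,18,19,20,21,22,23,24,25,26,27,28,29,30,31: 00011001101110011101110101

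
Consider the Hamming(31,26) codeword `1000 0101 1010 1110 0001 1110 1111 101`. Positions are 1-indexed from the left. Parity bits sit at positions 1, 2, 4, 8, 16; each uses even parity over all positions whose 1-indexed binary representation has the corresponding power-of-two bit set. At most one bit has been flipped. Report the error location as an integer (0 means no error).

7

s1: b1⊕b3⊕b5⊕b7⊕b9⊕b11⊕b13⊕b15⊕b17⊕b19⊕b21⊕b23⊕b25⊕b27⊕b29⊕b31 = 1⊕0⊕0⊕0⊕1⊕1⊕1⊕1⊕0⊕0⊕1⊕1⊕1⊕1⊕1⊕1 = 1
s2: b2⊕b3⊕b6⊕b7⊕b10⊕b11⊕b14⊕b15⊕b18⊕b19⊕b22⊕b23⊕b26⊕b27⊕b30⊕b31 = 0⊕0⊕1⊕0⊕0⊕1⊕1⊕1⊕0⊕0⊕1⊕1⊕1⊕1⊕0⊕1 = 1
s4: b4⊕b5⊕b6⊕b7⊕b12⊕b13⊕b14⊕b15⊕b20⊕b21⊕b22⊕b23⊕b28⊕b29⊕b30⊕b31 = 0⊕0⊕1⊕0⊕0⊕1⊕1⊕1⊕1⊕1⊕1⊕1⊕1⊕1⊕0⊕1 = 1
s8: b8⊕b9⊕b10⊕b11⊕b12⊕b13⊕b14⊕b15⊕b24⊕b25⊕b26⊕b27⊕b28⊕b29⊕b30⊕b31 = 1⊕1⊕0⊕1⊕0⊕1⊕1⊕1⊕0⊕1⊕1⊕1⊕1⊕1⊕0⊕1 = 0
s16: b16⊕b17⊕b18⊕b19⊕b20⊕b21⊕b22⊕b23⊕b24⊕b25⊕b26⊕b27⊕b28⊕b29⊕b30⊕b31 = 0⊕0⊕0⊕0⊕1⊕1⊕1⊕1⊕0⊕1⊕1⊕1⊕1⊕1⊕0⊕1 = 0
Syndrome (s16...s1) = 00111 → position 7.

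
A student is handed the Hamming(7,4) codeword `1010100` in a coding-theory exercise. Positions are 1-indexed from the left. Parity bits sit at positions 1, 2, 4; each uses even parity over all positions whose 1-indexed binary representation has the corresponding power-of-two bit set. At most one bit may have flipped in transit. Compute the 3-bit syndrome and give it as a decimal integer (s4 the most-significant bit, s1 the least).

7

s1: b1⊕b3⊕b5⊕b7 = 1⊕1⊕1⊕0 = 1
s2: b2⊕b3⊕b6⊕b7 = 0⊕1⊕0⊕0 = 1
s4: b4⊕b5⊕b6⊕b7 = 0⊕1⊕0⊕0 = 1
Syndrome (s4...s1) = 111 → position 7.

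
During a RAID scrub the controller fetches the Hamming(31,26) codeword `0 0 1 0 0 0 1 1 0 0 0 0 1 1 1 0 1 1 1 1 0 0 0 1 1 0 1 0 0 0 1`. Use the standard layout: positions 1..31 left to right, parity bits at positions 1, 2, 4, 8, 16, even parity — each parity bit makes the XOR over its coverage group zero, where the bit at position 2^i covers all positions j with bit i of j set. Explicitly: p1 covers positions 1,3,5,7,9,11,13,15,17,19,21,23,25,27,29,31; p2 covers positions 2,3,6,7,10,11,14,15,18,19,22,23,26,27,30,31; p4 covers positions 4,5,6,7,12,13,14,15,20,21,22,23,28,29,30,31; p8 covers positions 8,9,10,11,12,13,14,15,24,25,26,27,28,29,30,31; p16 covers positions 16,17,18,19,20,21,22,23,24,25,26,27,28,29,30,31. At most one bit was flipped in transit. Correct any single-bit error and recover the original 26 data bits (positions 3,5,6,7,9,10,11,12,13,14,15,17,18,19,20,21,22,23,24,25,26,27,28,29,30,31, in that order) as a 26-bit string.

10010000111111100011010001

s1: b1⊕b3⊕b5⊕b7⊕b9⊕b11⊕b13⊕b15⊕b17⊕b19⊕b21⊕b23⊕b25⊕b27⊕b29⊕b31 = 0⊕1⊕0⊕1⊕0⊕0⊕1⊕1⊕1⊕1⊕0⊕0⊕1⊕1⊕0⊕1 = 1
s2: b2⊕b3⊕b6⊕b7⊕b10⊕b11⊕b14⊕b15⊕b18⊕b19⊕b22⊕b23⊕b26⊕b27⊕b30⊕b31 = 0⊕1⊕0⊕1⊕0⊕0⊕1⊕1⊕1⊕1⊕0⊕0⊕0⊕1⊕0⊕1 = 0
s4: b4⊕b5⊕b6⊕b7⊕b12⊕b13⊕b14⊕b15⊕b20⊕b21⊕b22⊕b23⊕b28⊕b29⊕b30⊕b31 = 0⊕0⊕0⊕1⊕0⊕1⊕1⊕1⊕1⊕0⊕0⊕0⊕0⊕0⊕0⊕1 = 0
s8: b8⊕b9⊕b10⊕b11⊕b12⊕b13⊕b14⊕b15⊕b24⊕b25⊕b26⊕b27⊕b28⊕b29⊕b30⊕b31 = 1⊕0⊕0⊕0⊕0⊕1⊕1⊕1⊕1⊕1⊕0⊕1⊕0⊕0⊕0⊕1 = 0
s16: b16⊕b17⊕b18⊕b19⊕b20⊕b21⊕b22⊕b23⊕b24⊕b25⊕b26⊕b27⊕b28⊕b29⊕b30⊕b31 = 0⊕1⊕1⊕1⊕1⊕0⊕0⊕0⊕1⊕1⊕0⊕1⊕0⊕0⊕0⊕1 = 0
Syndrome (s16...s1) = 00001 → position 1.
Flip bit 1: corrected codeword = 1010001100001110111100011010001
Data bits at positions 3,5,6,7,9,10,11,12,13,14,15,17,18,19,20,21,22,23,24,25,26,27,28,29,30,31: 10010000111111100011010001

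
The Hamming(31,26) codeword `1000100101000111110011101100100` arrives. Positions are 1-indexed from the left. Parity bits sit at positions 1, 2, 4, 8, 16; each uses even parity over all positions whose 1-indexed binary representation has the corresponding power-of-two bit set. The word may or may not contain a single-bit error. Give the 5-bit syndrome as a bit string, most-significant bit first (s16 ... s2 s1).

s1: b1⊕b3⊕b5⊕b7⊕b9⊕b11⊕b13⊕b15⊕b17⊕b19⊕b21⊕b23⊕b25⊕b27⊕b29⊕b31 = 1⊕0⊕1⊕0⊕0⊕0⊕0⊕1⊕1⊕0⊕1⊕1⊕1⊕0⊕1⊕0 = 0
s2: b2⊕b3⊕b6⊕b7⊕b10⊕b11⊕b14⊕b15⊕b18⊕b19⊕b22⊕b23⊕b26⊕b27⊕b30⊕b31 = 0⊕0⊕0⊕0⊕1⊕0⊕1⊕1⊕1⊕0⊕1⊕1⊕1⊕0⊕0⊕0 = 1
s4: b4⊕b5⊕b6⊕b7⊕b12⊕b13⊕b14⊕b15⊕b20⊕b21⊕b22⊕b23⊕b28⊕b29⊕b30⊕b31 = 0⊕1⊕0⊕0⊕0⊕0⊕1⊕1⊕0⊕1⊕1⊕1⊕0⊕1⊕0⊕0 = 1
s8: b8⊕b9⊕b10⊕b11⊕b12⊕b13⊕b14⊕b15⊕b24⊕b25⊕b26⊕b27⊕b28⊕b29⊕b30⊕b31 = 1⊕0⊕1⊕0⊕0⊕0⊕1⊕1⊕0⊕1⊕1⊕0⊕0⊕1⊕0⊕0 = 1
s16: b16⊕b17⊕b18⊕b19⊕b20⊕b21⊕b22⊕b23⊕b24⊕b25⊕b26⊕b27⊕b28⊕b29⊕b30⊕b31 = 1⊕1⊕1⊕0⊕0⊕1⊕1⊕1⊕0⊕1⊕1⊕0⊕0⊕1⊕0⊕0 = 1
Syndrome (s16...s1) = 11110 → position 30.

11110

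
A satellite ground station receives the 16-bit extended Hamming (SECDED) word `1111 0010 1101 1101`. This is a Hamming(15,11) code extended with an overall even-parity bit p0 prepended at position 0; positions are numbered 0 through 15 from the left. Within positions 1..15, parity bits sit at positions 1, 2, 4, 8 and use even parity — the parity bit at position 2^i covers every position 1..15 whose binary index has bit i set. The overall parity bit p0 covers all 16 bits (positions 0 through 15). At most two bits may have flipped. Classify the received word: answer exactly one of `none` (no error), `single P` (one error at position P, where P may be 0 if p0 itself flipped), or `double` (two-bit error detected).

s1: b1⊕b3⊕b5⊕b7⊕b9⊕b11⊕b13⊕b15 = 1⊕1⊕0⊕0⊕1⊕1⊕1⊕1 = 0
s2: b2⊕b3⊕b6⊕b7⊕b10⊕b11⊕b14⊕b15 = 1⊕1⊕1⊕0⊕0⊕1⊕0⊕1 = 1
s4: b4⊕b5⊕b6⊕b7⊕b12⊕b13⊕b14⊕b15 = 0⊕0⊕1⊕0⊕1⊕1⊕0⊕1 = 0
s8: b8⊕b9⊕b10⊕b11⊕b12⊕b13⊕b14⊕b15 = 1⊕1⊕0⊕1⊕1⊕1⊕0⊕1 = 0
Syndrome (s8...s1) = 0010 → position 2.
Overall parity (XOR of all 16 bits, including p0): 1⊕1⊕1⊕1⊕0⊕0⊕1⊕0⊕1⊕1⊕0⊕1⊕1⊕1⊕0⊕1 = 1
Overall=1, syndrome position=2 → single-bit error at position 2.

single 2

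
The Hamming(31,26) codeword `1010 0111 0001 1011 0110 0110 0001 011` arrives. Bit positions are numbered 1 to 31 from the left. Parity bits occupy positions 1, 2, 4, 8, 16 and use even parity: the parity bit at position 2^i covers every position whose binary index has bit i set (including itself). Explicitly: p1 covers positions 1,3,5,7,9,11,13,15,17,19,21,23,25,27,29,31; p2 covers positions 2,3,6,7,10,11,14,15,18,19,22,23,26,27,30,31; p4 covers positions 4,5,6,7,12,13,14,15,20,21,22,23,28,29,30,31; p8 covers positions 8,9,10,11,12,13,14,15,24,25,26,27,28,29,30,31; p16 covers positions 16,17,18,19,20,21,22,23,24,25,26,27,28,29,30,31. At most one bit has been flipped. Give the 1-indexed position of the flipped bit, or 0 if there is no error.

8

s1: b1⊕b3⊕b5⊕b7⊕b9⊕b11⊕b13⊕b15⊕b17⊕b19⊕b21⊕b23⊕b25⊕b27⊕b29⊕b31 = 1⊕1⊕0⊕1⊕0⊕0⊕1⊕1⊕0⊕1⊕0⊕1⊕0⊕0⊕0⊕1 = 0
s2: b2⊕b3⊕b6⊕b7⊕b10⊕b11⊕b14⊕b15⊕b18⊕b19⊕b22⊕b23⊕b26⊕b27⊕b30⊕b31 = 0⊕1⊕1⊕1⊕0⊕0⊕0⊕1⊕1⊕1⊕1⊕1⊕0⊕0⊕1⊕1 = 0
s4: b4⊕b5⊕b6⊕b7⊕b12⊕b13⊕b14⊕b15⊕b20⊕b21⊕b22⊕b23⊕b28⊕b29⊕b30⊕b31 = 0⊕0⊕1⊕1⊕1⊕1⊕0⊕1⊕0⊕0⊕1⊕1⊕1⊕0⊕1⊕1 = 0
s8: b8⊕b9⊕b10⊕b11⊕b12⊕b13⊕b14⊕b15⊕b24⊕b25⊕b26⊕b27⊕b28⊕b29⊕b30⊕b31 = 1⊕0⊕0⊕0⊕1⊕1⊕0⊕1⊕0⊕0⊕0⊕0⊕1⊕0⊕1⊕1 = 1
s16: b16⊕b17⊕b18⊕b19⊕b20⊕b21⊕b22⊕b23⊕b24⊕b25⊕b26⊕b27⊕b28⊕b29⊕b30⊕b31 = 1⊕0⊕1⊕1⊕0⊕0⊕1⊕1⊕0⊕0⊕0⊕0⊕1⊕0⊕1⊕1 = 0
Syndrome (s16...s1) = 01000 → position 8.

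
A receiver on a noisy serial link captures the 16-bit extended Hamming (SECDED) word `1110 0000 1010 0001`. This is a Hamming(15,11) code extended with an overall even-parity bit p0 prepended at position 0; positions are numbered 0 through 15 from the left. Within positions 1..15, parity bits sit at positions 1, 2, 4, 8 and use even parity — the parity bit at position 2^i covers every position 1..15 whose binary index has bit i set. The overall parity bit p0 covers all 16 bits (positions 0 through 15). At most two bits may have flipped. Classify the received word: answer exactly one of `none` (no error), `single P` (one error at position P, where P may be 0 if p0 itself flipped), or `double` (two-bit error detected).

double

s1: b1⊕b3⊕b5⊕b7⊕b9⊕b11⊕b13⊕b15 = 1⊕0⊕0⊕0⊕0⊕0⊕0⊕1 = 0
s2: b2⊕b3⊕b6⊕b7⊕b10⊕b11⊕b14⊕b15 = 1⊕0⊕0⊕0⊕1⊕0⊕0⊕1 = 1
s4: b4⊕b5⊕b6⊕b7⊕b12⊕b13⊕b14⊕b15 = 0⊕0⊕0⊕0⊕0⊕0⊕0⊕1 = 1
s8: b8⊕b9⊕b10⊕b11⊕b12⊕b13⊕b14⊕b15 = 1⊕0⊕1⊕0⊕0⊕0⊕0⊕1 = 1
Syndrome (s8...s1) = 1110 → position 14.
Overall parity (XOR of all 16 bits, including p0): 1⊕1⊕1⊕0⊕0⊕0⊕0⊕0⊕1⊕0⊕1⊕0⊕0⊕0⊕0⊕1 = 0
Overall=0, syndrome position=14 → double-bit error detected (uncorrectable).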